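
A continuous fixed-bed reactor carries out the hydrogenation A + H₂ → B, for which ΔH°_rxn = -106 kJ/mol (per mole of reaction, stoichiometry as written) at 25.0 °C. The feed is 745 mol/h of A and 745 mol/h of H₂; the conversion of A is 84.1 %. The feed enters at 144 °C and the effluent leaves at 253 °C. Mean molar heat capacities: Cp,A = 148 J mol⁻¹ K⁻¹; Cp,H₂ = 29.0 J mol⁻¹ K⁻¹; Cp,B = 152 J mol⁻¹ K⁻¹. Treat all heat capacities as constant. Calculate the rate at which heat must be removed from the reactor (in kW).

Extent of reaction ξ = 0.841 × 745 = 626.54 mol/h
Reaction term: ξ·ΔH°_rxn = 626.54 × -106 = -66414 kJ/h
Sensible, feed 144→25 °C: -15692 kJ/h
Outlet flows (mol/h): A 118.46, H₂ 118.46, B 626.54
Sensible, products 25→253 °C: 26494 kJ/h
Q = ΔH = -55612 kJ/h = -15.448 kW
Heat removed = 15.448 kW

Q_out = 15.4 kW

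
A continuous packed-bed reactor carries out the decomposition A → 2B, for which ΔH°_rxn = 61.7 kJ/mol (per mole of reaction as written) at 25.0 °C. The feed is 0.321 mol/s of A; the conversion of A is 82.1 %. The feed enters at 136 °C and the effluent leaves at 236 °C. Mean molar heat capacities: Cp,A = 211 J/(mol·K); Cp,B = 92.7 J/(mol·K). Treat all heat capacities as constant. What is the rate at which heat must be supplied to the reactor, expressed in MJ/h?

Extent of reaction ξ = 0.821 × 0.321 = 0.26354 mol/s
Reaction term: ξ·ΔH°_rxn = 0.26354 × 61.7 = 16.26 kJ/s
Sensible, feed 136→25 °C: -7.5181 kJ/s
Outlet flows (mol/s): A 0.057459, B 0.52708
Sensible, products 25→236 °C: 12.868 kJ/s
Q = ΔH = 21.61 kJ/s = 21.61 kW
Heat supplied = 77.796 MJ/h

Q_in = 77.8 MJ/h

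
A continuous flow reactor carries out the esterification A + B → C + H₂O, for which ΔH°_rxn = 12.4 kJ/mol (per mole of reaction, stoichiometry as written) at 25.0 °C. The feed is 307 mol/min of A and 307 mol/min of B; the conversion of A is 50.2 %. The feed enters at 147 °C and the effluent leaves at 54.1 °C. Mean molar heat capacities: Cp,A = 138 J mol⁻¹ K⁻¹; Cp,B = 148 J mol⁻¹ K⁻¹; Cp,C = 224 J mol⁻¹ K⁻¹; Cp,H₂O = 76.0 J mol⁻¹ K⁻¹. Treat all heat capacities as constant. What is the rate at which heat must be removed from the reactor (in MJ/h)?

Extent of reaction ξ = 0.502 × 307 = 154.11 mol/min
Reaction term: ξ·ΔH°_rxn = 154.11 × 12.4 = 1911 kJ/min
Sensible, feed 147→25 °C: -10712 kJ/min
Outlet flows (mol/min): A 152.89, B 152.89, C 154.11, H₂O 154.11
Sensible, products 25→54.1 °C: 2617.8 kJ/min
Q = ΔH = -6183 kJ/min = -103.05 kW
Heat removed = 370.98 MJ/h

Q_out = 371 MJ/h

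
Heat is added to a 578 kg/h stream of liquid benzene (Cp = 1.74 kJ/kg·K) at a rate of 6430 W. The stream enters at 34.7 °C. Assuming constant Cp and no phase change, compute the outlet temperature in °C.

Q = 6430 W = 23148 kJ/h
ΔT = Q/(ṁ·Cp) = 23148/(578×1.74) = 23.016 K
T_out = 34.7 + 23.016 = 57.716 °C

T_out = 57.7 °C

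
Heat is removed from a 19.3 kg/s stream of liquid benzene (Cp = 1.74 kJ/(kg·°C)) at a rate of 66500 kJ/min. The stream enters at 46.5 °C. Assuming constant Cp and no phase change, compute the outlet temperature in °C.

Q = 66500 kJ/min = 1108.3 kJ/s
ΔT = Q/(ṁ·Cp) = 1108.3/(19.3×1.74) = 33.004 K
T_out = 46.5 − 33.004 = 13.496 °C

T_out = 13.5 °C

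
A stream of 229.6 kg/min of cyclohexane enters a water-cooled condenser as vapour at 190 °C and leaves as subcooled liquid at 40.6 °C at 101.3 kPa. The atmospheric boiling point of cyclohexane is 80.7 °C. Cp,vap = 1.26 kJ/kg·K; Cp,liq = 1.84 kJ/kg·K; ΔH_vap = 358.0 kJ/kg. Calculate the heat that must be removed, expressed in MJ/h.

Q_c = 7850 MJ/h

vapour 190→80.7 °C: -137.72 kJ/kg
condensation at 80.7 °C: -358 kJ/kg
liquid 80.7→40.6 °C: -73.784 kJ/kg
Δh = -137.72 + -358 + -73.784 = -569.5 kJ/kg
Q = ṁ·Δh = 229.6 kg/min × -569.5 kJ/kg = -130760 kJ/min
|Q| = 2179.3 kW = 7845.5 MJ/h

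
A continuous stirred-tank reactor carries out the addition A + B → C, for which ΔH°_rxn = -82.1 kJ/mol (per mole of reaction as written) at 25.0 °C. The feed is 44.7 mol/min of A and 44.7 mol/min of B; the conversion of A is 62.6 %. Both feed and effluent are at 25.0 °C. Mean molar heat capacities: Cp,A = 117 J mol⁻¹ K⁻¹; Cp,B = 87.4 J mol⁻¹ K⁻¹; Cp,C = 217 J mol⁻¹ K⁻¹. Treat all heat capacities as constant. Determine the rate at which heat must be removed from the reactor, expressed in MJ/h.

Extent of reaction ξ = 0.626 × 44.7 = 27.982 mol/min
Reaction term: ξ·ΔH°_rxn = 27.982 × -82.1 = -2297.3 kJ/min
Q = ΔH = -2297.3 kJ/min = -38.289 kW
Heat removed = 137.84 MJ/h

Q_out = 138 MJ/h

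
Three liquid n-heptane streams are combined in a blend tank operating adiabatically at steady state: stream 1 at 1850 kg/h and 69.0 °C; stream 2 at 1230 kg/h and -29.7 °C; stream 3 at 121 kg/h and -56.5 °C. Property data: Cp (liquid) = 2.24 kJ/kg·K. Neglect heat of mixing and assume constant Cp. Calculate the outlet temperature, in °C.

T_out = 26.3 °C

Adiabatic, steady state ⇒ Σ ṁᵢCp,ᵢ(T_out − Tᵢ) = 0
Σ ṁᵢCp,ᵢTᵢ = 1850×2.24×69.0 + 1230×2.24×-29.7 + 121×2.24×-56.5 = 188790
Σ ṁᵢCp,ᵢ = 1850×2.24 + 1230×2.24 + 121×2.24 = 7170.2
T_out = 188790 / 7170.2 = 26.33 °C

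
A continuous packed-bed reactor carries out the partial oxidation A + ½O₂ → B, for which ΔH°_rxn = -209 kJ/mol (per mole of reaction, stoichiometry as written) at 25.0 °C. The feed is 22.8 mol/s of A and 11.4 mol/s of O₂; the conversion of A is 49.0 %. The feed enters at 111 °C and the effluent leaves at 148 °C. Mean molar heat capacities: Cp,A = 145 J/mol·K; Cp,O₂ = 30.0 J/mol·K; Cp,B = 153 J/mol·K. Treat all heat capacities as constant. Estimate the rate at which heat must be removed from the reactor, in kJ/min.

Extent of reaction ξ = 0.490 × 22.8 = 11.172 mol/s
Reaction term: ξ·ΔH°_rxn = 11.172 × -209 = -2334.9 kJ/s
Sensible, feed 111→25 °C: -313.73 kJ/s
Outlet flows (mol/s): A 11.628, O₂ 5.814, B 11.172
Sensible, products 25→148 °C: 439.08 kJ/s
Q = ΔH = -2209.6 kJ/s = -2209.6 kW
Heat removed = 132580 kJ/min

Q_out = 133000 kJ/min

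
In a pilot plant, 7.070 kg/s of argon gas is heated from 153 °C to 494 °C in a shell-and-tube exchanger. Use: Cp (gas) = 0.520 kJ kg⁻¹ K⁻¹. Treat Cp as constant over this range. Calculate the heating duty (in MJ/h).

Q = ṁ·Cp·ΔT = 7.070 × 0.520 × (494 − 153) = 1253.7 kJ/s
Heating duty = 4513.1 MJ/h

Q = 4510 MJ/h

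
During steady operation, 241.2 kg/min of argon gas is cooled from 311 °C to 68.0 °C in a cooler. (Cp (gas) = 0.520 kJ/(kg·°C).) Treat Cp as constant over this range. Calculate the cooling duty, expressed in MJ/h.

Q = ṁ·Cp·ΔT = 241.2 × 0.520 × (68.0 − 311) = -30478 kJ/min
Converting: 30478 / 60 s = 507.97 kW
Cooling duty = 1828.7 MJ/h

Q_c = 1830 MJ/h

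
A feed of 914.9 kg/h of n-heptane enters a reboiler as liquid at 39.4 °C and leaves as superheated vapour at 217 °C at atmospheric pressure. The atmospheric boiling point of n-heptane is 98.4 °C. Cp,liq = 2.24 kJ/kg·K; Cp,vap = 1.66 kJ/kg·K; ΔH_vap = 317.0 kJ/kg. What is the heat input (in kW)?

liquid 39.4→98.4 °C: 132.16 kJ/kg
vaporisation at 98.4 °C: 317 kJ/kg
vapour 98.4→217 °C: 196.88 kJ/kg
Δh = 132.16 + 317 + 196.88 = 646.04 kJ/kg
Q = ṁ·Δh = 914.9 kg/h × 646.04 kJ/kg = 591060 kJ/h
|Q| = 164.18 kW

Q = 164 kW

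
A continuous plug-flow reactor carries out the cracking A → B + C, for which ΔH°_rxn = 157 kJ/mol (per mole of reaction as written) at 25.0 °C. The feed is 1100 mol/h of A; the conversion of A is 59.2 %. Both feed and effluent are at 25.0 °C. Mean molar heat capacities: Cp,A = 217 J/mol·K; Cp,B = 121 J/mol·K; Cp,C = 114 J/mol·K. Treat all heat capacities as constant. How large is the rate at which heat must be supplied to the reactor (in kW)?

Extent of reaction ξ = 0.592 × 1100 = 651.2 mol/h
Reaction term: ξ·ΔH°_rxn = 651.2 × 157 = 102240 kJ/h
Q = ΔH = 102240 kJ/h = 28.4 kW
Heat supplied = 28.4 kW

Q_in = 28.4 kW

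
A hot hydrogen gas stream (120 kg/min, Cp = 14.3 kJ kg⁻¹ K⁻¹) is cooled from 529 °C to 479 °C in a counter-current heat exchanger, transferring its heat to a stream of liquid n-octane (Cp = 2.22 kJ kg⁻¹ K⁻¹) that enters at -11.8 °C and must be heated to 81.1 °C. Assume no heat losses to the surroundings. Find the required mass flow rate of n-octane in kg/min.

ṁ_c = 416 kg/min

Heat released by hot stream: Q = 120 × 14.3 × (529 − 479) = 85800 kJ/min
Energy balance on cold side (adiabatic exchanger): Q = ṁ_c·Cp_c·(T_c,out − T_c,in)
ṁ_c = 85800 / [2.22 × (81.1 − -11.8)] = 416.02 kg/min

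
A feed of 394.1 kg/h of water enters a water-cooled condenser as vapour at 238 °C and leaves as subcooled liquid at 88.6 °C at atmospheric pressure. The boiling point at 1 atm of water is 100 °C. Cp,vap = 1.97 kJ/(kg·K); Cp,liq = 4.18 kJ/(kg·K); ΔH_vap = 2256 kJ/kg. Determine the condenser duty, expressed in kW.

vapour 238→100 °C: -271.86 kJ/kg
condensation at 100 °C: -2256 kJ/kg
liquid 100→88.6 °C: -47.652 kJ/kg
Δh = -271.86 + -2256 + -47.652 = -2575.5 kJ/kg
Q = ṁ·Δh = 394.1 kg/h × -2575.5 kJ/kg = -1.015e+06 kJ/h
|Q| = 281.95 kW

Q_c = 282 kW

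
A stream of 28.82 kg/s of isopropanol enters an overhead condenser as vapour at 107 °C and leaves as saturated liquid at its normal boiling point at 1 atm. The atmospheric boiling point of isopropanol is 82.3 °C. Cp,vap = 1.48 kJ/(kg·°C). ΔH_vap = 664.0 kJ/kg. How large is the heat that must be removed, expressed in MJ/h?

vapour 107→82.3 °C: -36.556 kJ/kg
condensation at 82.3 °C: -664 kJ/kg
Δh = -36.556 + -664 = -700.56 kJ/kg
Q = ṁ·Δh = 28.82 kg/s × -700.56 kJ/kg = -20190 kJ/s
|Q| = 20190 kW = 72684 MJ/h

Q_c = 72700 MJ/h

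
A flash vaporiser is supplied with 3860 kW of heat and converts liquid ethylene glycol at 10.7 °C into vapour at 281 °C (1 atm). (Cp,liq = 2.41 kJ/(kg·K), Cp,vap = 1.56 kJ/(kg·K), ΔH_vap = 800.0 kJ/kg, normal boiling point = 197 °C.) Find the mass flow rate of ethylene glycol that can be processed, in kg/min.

ṁ = 168 kg/min

Δh = 2.41×(197−10.7) + 800.0 + 1.56×(281−197) = 1380 kJ/kg
Q = 3860 kW = 3860 kJ/s = 231600 kJ/min
ṁ = Q/Δh = 231600 / 1380 = 167.82 kg/min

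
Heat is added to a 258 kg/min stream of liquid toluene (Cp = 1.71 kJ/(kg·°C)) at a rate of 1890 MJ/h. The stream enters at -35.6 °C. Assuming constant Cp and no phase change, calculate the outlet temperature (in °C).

Q = 1890 MJ/h = 31500 kJ/min
ΔT = Q/(ṁ·Cp) = 31500/(258×1.71) = 71.399 K
T_out = -35.6 + 71.399 = 35.799 °C

T_out = 35.8 °C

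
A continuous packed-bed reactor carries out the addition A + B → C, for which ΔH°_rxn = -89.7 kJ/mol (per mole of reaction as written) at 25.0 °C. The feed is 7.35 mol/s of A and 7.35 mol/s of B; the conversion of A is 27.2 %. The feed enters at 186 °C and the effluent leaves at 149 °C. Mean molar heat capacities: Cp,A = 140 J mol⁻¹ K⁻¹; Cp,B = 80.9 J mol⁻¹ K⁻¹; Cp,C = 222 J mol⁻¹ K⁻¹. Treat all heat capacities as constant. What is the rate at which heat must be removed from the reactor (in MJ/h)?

Extent of reaction ξ = 0.272 × 7.35 = 1.9992 mol/s
Reaction term: ξ·ΔH°_rxn = 1.9992 × -89.7 = -179.33 kJ/s
Sensible, feed 186→25 °C: -261.4 kJ/s
Outlet flows (mol/s): A 5.3508, B 5.3508, C 1.9992
Sensible, products 25→149 °C: 201.6 kJ/s
Q = ΔH = -239.13 kJ/s = -239.13 kW
Heat removed = 860.87 MJ/h

Q_out = 861 MJ/h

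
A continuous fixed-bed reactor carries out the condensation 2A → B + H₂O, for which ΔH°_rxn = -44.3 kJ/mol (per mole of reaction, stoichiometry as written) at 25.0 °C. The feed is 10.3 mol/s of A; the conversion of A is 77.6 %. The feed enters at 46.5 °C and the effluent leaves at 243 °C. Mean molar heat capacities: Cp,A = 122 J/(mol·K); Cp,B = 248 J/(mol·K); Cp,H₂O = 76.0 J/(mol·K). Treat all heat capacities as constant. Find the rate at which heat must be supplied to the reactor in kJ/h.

Q_in = 502000 kJ/h

Extent of reaction ξ = 0.776 × 10.3 / 2 = 3.9964 mol/s
Reaction term: ξ·ΔH°_rxn = 3.9964 × -44.3 = -177.04 kJ/s
Sensible, feed 46.5→25 °C: -27.017 kJ/s
Outlet flows (mol/s): A 2.3072, B 3.9964, H₂O 3.9964
Sensible, products 25→243 °C: 343.64 kJ/s
Q = ΔH = 139.58 kJ/s = 139.58 kW
Heat supplied = 502480 kJ/h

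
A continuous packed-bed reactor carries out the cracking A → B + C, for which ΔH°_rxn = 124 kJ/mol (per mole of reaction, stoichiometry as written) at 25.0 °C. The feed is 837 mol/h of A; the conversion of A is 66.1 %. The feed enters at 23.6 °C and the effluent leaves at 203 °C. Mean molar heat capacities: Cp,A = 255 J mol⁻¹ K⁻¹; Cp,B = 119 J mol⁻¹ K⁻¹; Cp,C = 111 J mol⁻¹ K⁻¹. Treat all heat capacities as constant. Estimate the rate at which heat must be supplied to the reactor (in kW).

Q_in = 29.0 kW

Extent of reaction ξ = 0.661 × 837 = 553.26 mol/h
Reaction term: ξ·ΔH°_rxn = 553.26 × 124 = 68604 kJ/h
Sensible, feed 23.6→25 °C: 298.81 kJ/h
Outlet flows (mol/h): A 283.74, B 553.26, C 553.26
Sensible, products 25→203 °C: 35529 kJ/h
Q = ΔH = 104430 kJ/h = 29.009 kW
Heat supplied = 29.009 kW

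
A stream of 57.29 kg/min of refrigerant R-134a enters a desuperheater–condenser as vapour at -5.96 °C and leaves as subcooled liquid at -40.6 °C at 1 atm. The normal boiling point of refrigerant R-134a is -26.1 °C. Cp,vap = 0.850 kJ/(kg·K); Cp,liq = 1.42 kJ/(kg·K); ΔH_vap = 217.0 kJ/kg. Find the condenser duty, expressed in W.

vapour -5.96→-26.1 °C: -17.119 kJ/kg
condensation at -26.1 °C: -217 kJ/kg
liquid -26.1→-40.6 °C: -20.59 kJ/kg
Δh = -17.119 + -217 + -20.59 = -254.71 kJ/kg
Q = ṁ·Δh = 57.29 kg/min × -254.71 kJ/kg = -14592 kJ/min
|Q| = 243.2 kW = 243200 W

Q_c = 243000 W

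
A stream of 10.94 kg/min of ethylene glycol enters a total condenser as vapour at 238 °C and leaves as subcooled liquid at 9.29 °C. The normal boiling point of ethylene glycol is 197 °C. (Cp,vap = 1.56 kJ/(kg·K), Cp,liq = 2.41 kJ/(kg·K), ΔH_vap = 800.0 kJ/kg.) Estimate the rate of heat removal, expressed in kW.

Q_c = 240 kW

vapour 238→197 °C: -63.96 kJ/kg
condensation at 197 °C: -800 kJ/kg
liquid 197→9.29 °C: -452.38 kJ/kg
Δh = -63.96 + -800 + -452.38 = -1316.3 kJ/kg
Q = ṁ·Δh = 10.94 kg/min × -1316.3 kJ/kg = -14401 kJ/min
|Q| = 240.01 kW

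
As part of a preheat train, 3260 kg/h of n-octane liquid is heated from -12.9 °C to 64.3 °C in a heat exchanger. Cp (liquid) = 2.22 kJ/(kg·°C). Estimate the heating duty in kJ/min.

Q = ṁ·Cp·ΔT = 3260 × 2.22 × (64.3 − -12.9) = 558710 kJ/h
Converting: 558710 / 3600 s = 155.2 kW
Heating duty = 9311.9 kJ/min

Q = 9310 kJ/min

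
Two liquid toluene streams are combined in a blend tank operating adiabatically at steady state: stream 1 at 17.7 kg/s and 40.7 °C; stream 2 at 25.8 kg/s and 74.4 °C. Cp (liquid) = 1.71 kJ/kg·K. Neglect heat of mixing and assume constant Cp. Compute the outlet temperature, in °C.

Energy balance with Q = 0: Σ ṁᵢCp,ᵢ(T_out − Tᵢ) = 0
Σ ṁᵢCp,ᵢTᵢ = 17.7×1.71×40.7 + 25.8×1.71×74.4 = 4514.2
Σ ṁᵢCp,ᵢ = 17.7×1.71 + 25.8×1.71 = 74.385
T_out = 4514.2 / 74.385 = 60.688 °C

T_out = 60.7 °C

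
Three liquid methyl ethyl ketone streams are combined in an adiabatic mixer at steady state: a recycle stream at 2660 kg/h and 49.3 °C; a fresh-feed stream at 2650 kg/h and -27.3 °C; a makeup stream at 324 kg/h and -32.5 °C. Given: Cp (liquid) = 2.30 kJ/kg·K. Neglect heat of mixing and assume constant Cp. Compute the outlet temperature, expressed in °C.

T_out = 8.57 °C

Energy balance with Q = 0: Σ ṁᵢCp,ᵢ(T_out − Tᵢ) = 0
Σ ṁᵢCp,ᵢTᵢ = 2660×2.30×49.3 + 2650×2.30×-27.3 + 324×2.30×-32.5 = 111000
Σ ṁᵢCp,ᵢ = 2660×2.30 + 2650×2.30 + 324×2.30 = 12958
T_out = 111000 / 12958 = 8.5664 °C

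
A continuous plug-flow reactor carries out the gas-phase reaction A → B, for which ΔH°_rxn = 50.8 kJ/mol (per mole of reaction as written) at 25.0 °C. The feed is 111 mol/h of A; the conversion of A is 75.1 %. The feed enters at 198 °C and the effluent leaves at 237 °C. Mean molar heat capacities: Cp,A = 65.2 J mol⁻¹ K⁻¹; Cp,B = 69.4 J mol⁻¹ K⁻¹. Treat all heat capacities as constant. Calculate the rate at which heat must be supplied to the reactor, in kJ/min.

Q_in = 76.5 kJ/min

Extent of reaction ξ = 0.751 × 111 = 83.361 mol/h
Reaction term: ξ·ΔH°_rxn = 83.361 × 50.8 = 4234.7 kJ/h
Sensible, feed 198→25 °C: -1252 kJ/h
Outlet flows (mol/h): A 27.639, B 83.361
Sensible, products 25→237 °C: 1608.5 kJ/h
Q = ΔH = 4591.2 kJ/h = 1.2753 kW
Heat supplied = 76.52 kJ/min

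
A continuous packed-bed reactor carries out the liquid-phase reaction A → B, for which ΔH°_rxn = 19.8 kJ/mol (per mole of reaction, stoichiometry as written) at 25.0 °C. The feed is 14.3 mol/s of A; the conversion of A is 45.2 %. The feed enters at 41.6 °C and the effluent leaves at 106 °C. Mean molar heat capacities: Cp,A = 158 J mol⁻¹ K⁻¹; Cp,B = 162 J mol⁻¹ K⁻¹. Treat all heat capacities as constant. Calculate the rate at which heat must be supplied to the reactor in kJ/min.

Q_in = 16500 kJ/min

Extent of reaction ξ = 0.452 × 14.3 = 6.4636 mol/s
Reaction term: ξ·ΔH°_rxn = 6.4636 × 19.8 = 127.98 kJ/s
Sensible, feed 41.6→25 °C: -37.506 kJ/s
Outlet flows (mol/s): A 7.8364, B 6.4636
Sensible, products 25→106 °C: 185.11 kJ/s
Q = ΔH = 275.58 kJ/s = 275.58 kW
Heat supplied = 16535 kJ/min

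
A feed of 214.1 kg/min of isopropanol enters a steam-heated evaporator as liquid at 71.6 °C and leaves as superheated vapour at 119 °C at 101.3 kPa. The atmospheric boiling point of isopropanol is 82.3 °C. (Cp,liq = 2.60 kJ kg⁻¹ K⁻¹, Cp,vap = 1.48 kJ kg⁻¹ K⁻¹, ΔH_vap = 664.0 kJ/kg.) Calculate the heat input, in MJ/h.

liquid 71.6→82.3 °C: 27.82 kJ/kg
vaporisation at 82.3 °C: 664 kJ/kg
vapour 82.3→119 °C: 54.316 kJ/kg
Δh = 27.82 + 664 + 54.316 = 746.14 kJ/kg
Q = ṁ·Δh = 214.1 kg/min × 746.14 kJ/kg = 159750 kJ/min
|Q| = 2662.5 kW = 9584.9 MJ/h

Q = 9580 MJ/h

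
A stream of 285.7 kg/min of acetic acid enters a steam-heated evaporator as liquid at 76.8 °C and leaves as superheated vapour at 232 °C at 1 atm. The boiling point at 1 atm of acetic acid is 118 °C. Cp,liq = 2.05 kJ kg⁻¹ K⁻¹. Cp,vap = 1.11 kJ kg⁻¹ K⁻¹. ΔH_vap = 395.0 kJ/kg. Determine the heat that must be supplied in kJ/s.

liquid 76.8→118 °C: 84.46 kJ/kg
vaporisation at 118 °C: 395 kJ/kg
vapour 118→232 °C: 126.54 kJ/kg
Δh = 84.46 + 395 + 126.54 = 606 kJ/kg
Q = ṁ·Δh = 285.7 kg/min × 606 kJ/kg = 173130 kJ/min
|Q| = 2885.6 kW

Q = 2890 kJ/s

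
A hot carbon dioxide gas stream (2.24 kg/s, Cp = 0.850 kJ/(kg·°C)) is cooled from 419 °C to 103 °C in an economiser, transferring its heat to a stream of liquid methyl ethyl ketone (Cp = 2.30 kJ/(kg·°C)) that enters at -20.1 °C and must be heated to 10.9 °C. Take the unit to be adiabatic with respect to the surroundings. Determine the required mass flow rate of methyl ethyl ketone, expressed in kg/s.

Heat released by hot stream: Q = 2.24 × 0.850 × (419 − 103) = 601.66 kJ/s
Energy balance on cold side (adiabatic exchanger): Q = ṁ_c·Cp_c·(T_c,out − T_c,in)
ṁ_c = 601.66 / [2.30 × (10.9 − -20.1)] = 8.4385 kg/s

ṁ_c = 8.44 kg/s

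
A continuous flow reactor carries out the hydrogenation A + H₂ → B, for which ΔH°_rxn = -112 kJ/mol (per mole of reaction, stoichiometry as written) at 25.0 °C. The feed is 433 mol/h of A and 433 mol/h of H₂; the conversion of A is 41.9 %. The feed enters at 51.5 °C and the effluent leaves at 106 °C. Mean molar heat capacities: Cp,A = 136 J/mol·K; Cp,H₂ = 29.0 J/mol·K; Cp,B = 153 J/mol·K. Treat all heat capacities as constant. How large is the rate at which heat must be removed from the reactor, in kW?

Extent of reaction ξ = 0.419 × 433 = 181.43 mol/h
Reaction term: ξ·ΔH°_rxn = 181.43 × -112 = -20320 kJ/h
Sensible, feed 51.5→25 °C: -1893.3 kJ/h
Outlet flows (mol/h): A 251.57, H₂ 251.57, B 181.43
Sensible, products 25→106 °C: 5610.7 kJ/h
Q = ΔH = -16602 kJ/h = -4.6118 kW
Heat removed = 4.6118 kW

Q_out = 4.61 kW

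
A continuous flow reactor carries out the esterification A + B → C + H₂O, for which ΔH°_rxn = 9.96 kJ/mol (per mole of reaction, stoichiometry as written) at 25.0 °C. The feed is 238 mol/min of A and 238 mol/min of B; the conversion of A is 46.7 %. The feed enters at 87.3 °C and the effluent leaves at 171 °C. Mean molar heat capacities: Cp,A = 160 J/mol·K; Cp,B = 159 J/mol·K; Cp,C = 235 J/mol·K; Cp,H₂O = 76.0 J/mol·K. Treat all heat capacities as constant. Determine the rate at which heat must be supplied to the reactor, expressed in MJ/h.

Q_in = 440 MJ/h

Extent of reaction ξ = 0.467 × 238 = 111.15 mol/min
Reaction term: ξ·ΔH°_rxn = 111.15 × 9.96 = 1107 kJ/min
Sensible, feed 87.3→25 °C: -4729.9 kJ/min
Outlet flows (mol/min): A 126.85, B 126.85, C 111.15, H₂O 111.15
Sensible, products 25→171 °C: 10955 kJ/min
Q = ΔH = 7331.9 kJ/min = 122.2 kW
Heat supplied = 439.91 MJ/h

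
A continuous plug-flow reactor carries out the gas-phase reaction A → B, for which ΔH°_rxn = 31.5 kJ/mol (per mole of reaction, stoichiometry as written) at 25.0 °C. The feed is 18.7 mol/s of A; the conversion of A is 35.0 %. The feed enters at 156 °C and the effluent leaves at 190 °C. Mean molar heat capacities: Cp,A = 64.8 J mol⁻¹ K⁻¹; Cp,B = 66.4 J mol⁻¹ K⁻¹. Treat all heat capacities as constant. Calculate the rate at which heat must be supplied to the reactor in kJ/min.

Q_in = 14900 kJ/min

Extent of reaction ξ = 0.350 × 18.7 = 6.545 mol/s
Reaction term: ξ·ΔH°_rxn = 6.545 × 31.5 = 206.17 kJ/s
Sensible, feed 156→25 °C: -158.74 kJ/s
Outlet flows (mol/s): A 12.155, B 6.545
Sensible, products 25→190 °C: 201.67 kJ/s
Q = ΔH = 249.1 kJ/s = 249.1 kW
Heat supplied = 14946 kJ/min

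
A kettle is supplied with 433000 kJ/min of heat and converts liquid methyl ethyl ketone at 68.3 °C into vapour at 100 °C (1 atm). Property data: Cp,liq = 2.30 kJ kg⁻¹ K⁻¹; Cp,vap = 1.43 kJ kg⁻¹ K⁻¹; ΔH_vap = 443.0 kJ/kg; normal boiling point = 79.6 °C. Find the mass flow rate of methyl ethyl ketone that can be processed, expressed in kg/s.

Δh = 2.30×(79.6−68.3) + 443.0 + 1.43×(100−79.6) = 498.16 kJ/kg
Q = 433000 kJ/min = 7216.7 kJ/s = 7216.7 kJ/s
ṁ = Q/Δh = 7216.7 / 498.16 = 14.487 kg/s

ṁ = 14.5 kg/s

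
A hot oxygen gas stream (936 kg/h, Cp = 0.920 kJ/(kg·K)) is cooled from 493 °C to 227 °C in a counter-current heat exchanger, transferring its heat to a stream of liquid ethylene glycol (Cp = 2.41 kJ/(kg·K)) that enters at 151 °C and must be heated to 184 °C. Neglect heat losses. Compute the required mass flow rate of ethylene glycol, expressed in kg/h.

Heat released by hot stream: Q = 936 × 0.920 × (493 − 227) = 229060 kJ/h
Energy balance on cold side (adiabatic exchanger): Q = ṁ_c·Cp_c·(T_c,out − T_c,in)
ṁ_c = 229060 / [2.41 × (184 − 151)] = 2880.1 kg/h

ṁ_c = 2880 kg/h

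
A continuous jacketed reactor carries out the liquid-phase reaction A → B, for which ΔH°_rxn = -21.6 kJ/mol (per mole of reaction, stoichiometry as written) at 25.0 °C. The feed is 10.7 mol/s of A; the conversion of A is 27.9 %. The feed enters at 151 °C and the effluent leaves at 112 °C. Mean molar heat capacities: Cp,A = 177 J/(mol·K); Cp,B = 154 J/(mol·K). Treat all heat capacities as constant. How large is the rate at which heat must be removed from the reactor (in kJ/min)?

Extent of reaction ξ = 0.279 × 10.7 = 2.9853 mol/s
Reaction term: ξ·ΔH°_rxn = 2.9853 × -21.6 = -64.482 kJ/s
Sensible, feed 151→25 °C: -238.63 kJ/s
Outlet flows (mol/s): A 7.7147, B 2.9853
Sensible, products 25→112 °C: 158.8 kJ/s
Q = ΔH = -144.32 kJ/s = -144.32 kW
Heat removed = 8659.1 kJ/min

Q_out = 8660 kJ/min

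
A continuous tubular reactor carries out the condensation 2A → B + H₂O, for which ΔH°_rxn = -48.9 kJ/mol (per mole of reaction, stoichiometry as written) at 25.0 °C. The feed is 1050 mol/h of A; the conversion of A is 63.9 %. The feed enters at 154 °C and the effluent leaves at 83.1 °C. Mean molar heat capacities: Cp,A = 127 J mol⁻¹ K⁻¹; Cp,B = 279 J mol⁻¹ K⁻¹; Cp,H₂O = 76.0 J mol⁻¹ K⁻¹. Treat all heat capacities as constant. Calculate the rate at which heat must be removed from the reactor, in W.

Extent of reaction ξ = 0.639 × 1050 / 2 = 335.48 mol/h
Reaction term: ξ·ΔH°_rxn = 335.48 × -48.9 = -16405 kJ/h
Sensible, feed 154→25 °C: -17202 kJ/h
Outlet flows (mol/h): A 379.05, B 335.48, H₂O 335.48
Sensible, products 25→83.1 °C: 9716.2 kJ/h
Q = ΔH = -23891 kJ/h = -6.6363 kW
Heat removed = 6636.3 W

Q_out = 6640 W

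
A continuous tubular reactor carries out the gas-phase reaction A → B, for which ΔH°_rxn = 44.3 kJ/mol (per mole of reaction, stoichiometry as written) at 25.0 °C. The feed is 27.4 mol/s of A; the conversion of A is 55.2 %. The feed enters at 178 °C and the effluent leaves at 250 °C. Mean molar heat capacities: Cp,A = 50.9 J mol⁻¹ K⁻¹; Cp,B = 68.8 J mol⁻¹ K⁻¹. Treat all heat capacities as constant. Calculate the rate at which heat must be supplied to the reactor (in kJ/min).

Q_in = 49900 kJ/min

Extent of reaction ξ = 0.552 × 27.4 = 15.125 mol/s
Reaction term: ξ·ΔH°_rxn = 15.125 × 44.3 = 670.03 kJ/s
Sensible, feed 178→25 °C: -213.38 kJ/s
Outlet flows (mol/s): A 12.275, B 15.125
Sensible, products 25→250 °C: 374.71 kJ/s
Q = ΔH = 831.36 kJ/s = 831.36 kW
Heat supplied = 49882 kJ/min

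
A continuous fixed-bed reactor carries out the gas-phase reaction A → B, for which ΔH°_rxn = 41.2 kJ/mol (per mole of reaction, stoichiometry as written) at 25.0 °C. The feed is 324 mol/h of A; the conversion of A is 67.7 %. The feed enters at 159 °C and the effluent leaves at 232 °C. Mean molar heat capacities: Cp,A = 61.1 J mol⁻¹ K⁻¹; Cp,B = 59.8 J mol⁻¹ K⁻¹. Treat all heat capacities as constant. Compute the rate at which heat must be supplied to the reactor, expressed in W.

Q_in = 2900 W

Extent of reaction ξ = 0.677 × 324 = 219.35 mol/h
Reaction term: ξ·ΔH°_rxn = 219.35 × 41.2 = 9037.1 kJ/h
Sensible, feed 159→25 °C: -2652.7 kJ/h
Outlet flows (mol/h): A 104.65, B 219.35
Sensible, products 25→232 °C: 4038.8 kJ/h
Q = ΔH = 10423 kJ/h = 2.8953 kW
Heat supplied = 2895.3 W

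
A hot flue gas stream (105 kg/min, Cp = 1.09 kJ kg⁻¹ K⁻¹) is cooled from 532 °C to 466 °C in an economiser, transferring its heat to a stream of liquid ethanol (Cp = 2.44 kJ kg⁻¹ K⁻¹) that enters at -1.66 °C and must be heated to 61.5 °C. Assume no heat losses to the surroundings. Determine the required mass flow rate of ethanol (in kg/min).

ṁ_c = 49.0 kg/min

Heat released by hot stream: Q = 105 × 1.09 × (532 − 466) = 7553.7 kJ/min
Energy balance on cold side (adiabatic exchanger): Q = ṁ_c·Cp_c·(T_c,out − T_c,in)
ṁ_c = 7553.7 / [2.44 × (61.5 − -1.66)] = 49.015 kg/min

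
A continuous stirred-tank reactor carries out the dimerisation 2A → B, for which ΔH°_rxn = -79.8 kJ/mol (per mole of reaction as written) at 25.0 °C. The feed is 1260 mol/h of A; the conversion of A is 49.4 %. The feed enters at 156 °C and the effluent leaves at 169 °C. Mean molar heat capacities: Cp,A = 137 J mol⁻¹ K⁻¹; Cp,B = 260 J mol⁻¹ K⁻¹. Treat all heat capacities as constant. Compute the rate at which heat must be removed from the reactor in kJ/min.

Extent of reaction ξ = 0.494 × 1260 / 2 = 311.22 mol/h
Reaction term: ξ·ΔH°_rxn = 311.22 × -79.8 = -24835 kJ/h
Sensible, feed 156→25 °C: -22613 kJ/h
Outlet flows (mol/h): A 637.56, B 311.22
Sensible, products 25→169 °C: 24230 kJ/h
Q = ΔH = -23219 kJ/h = -6.4496 kW
Heat removed = 386.98 kJ/min

Q_out = 387 kJ/min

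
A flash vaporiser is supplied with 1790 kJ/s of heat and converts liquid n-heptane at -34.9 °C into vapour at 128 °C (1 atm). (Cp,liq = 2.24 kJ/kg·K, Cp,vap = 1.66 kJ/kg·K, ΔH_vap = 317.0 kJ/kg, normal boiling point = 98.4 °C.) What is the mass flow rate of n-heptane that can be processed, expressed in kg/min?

Δh = 2.24×(98.4−-34.9) + 317.0 + 1.66×(128−98.4) = 664.73 kJ/kg
Q = 1790 kJ/s = 1790 kJ/s = 107400 kJ/min
ṁ = Q/Δh = 107400 / 664.73 = 161.57 kg/min

ṁ = 162 kg/min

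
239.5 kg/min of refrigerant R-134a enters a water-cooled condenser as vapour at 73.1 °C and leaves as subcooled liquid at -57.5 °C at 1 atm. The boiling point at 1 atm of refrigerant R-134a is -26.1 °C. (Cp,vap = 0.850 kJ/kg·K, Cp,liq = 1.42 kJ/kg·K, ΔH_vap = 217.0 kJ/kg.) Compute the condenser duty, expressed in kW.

vapour 73.1→-26.1 °C: -84.32 kJ/kg
condensation at -26.1 °C: -217 kJ/kg
liquid -26.1→-57.5 °C: -44.588 kJ/kg
Δh = -84.32 + -217 + -44.588 = -345.91 kJ/kg
Q = ṁ·Δh = 239.5 kg/min × -345.91 kJ/kg = -82845 kJ/min
|Q| = 1380.7 kW

Q_c = 1380 kW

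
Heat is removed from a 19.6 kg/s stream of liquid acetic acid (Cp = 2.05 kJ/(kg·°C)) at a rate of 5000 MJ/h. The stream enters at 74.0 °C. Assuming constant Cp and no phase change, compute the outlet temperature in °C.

T_out = 39.4 °C

Q = 5000 MJ/h = 1388.9 kJ/s
ΔT = Q/(ṁ·Cp) = 1388.9/(19.6×2.05) = 34.567 K
T_out = 74.0 − 34.567 = 39.433 °C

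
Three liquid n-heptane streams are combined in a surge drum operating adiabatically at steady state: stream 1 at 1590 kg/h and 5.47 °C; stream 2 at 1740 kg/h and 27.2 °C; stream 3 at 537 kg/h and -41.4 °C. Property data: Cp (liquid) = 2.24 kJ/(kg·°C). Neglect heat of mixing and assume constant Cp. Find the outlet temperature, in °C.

T_out = 8.74 °C

Adiabatic, steady state ⇒ Σ ṁᵢCp,ᵢ(T_out − Tᵢ) = 0
T_out = Σ ṁᵢCp,ᵢTᵢ / Σ ṁᵢCp,ᵢ
      = 75697 / 8662.1 = 8.7389 °C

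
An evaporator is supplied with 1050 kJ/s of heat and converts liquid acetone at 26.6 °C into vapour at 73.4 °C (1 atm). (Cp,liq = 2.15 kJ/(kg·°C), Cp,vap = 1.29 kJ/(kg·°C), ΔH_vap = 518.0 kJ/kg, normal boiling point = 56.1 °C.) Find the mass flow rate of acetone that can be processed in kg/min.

Δh = 2.15×(56.1−26.6) + 518.0 + 1.29×(73.4−56.1) = 603.74 kJ/kg
Q = 1050 kJ/s = 1050 kJ/s = 63000 kJ/min
ṁ = Q/Δh = 63000 / 603.74 = 104.35 kg/min

ṁ = 104 kg/min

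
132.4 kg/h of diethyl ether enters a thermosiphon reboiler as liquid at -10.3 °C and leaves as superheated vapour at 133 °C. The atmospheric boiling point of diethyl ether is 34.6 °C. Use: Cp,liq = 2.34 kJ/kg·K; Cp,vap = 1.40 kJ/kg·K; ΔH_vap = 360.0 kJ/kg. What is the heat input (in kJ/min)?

Q = 1330 kJ/min

liquid -10.3→34.6 °C: 105.07 kJ/kg
vaporisation at 34.6 °C: 360 kJ/kg
vapour 34.6→133 °C: 137.76 kJ/kg
Δh = 105.07 + 360 + 137.76 = 602.83 kJ/kg
Q = ṁ·Δh = 132.4 kg/h × 602.83 kJ/kg = 79814 kJ/h
|Q| = 22.171 kW = 1330.2 kJ/min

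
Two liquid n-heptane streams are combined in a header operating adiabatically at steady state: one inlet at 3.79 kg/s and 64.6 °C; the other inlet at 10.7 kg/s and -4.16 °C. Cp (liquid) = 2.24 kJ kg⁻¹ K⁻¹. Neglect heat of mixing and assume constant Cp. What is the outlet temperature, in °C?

Energy balance with Q = 0: Σ ṁᵢCp,ᵢ(T_out − Tᵢ) = 0
Σ ṁᵢCp,ᵢTᵢ = 3.79×2.24×64.6 + 10.7×2.24×-4.16 = 448.72
Σ ṁᵢCp,ᵢ = 3.79×2.24 + 10.7×2.24 = 32.458
T_out = 448.72 / 32.458 = 13.825 °C

T_out = 13.8 °C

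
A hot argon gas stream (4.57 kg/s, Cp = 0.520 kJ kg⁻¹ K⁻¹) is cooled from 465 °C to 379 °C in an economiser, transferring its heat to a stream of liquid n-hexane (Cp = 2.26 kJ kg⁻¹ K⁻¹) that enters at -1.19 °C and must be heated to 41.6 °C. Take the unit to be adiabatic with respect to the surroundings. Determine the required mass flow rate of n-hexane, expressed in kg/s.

ṁ_c = 2.11 kg/s

Heat released by hot stream: Q = 4.57 × 0.520 × (465 − 379) = 204.37 kJ/s
Energy balance on cold side (adiabatic exchanger): Q = ṁ_c·Cp_c·(T_c,out − T_c,in)
ṁ_c = 204.37 / [2.26 × (41.6 − -1.19)] = 2.1133 kg/s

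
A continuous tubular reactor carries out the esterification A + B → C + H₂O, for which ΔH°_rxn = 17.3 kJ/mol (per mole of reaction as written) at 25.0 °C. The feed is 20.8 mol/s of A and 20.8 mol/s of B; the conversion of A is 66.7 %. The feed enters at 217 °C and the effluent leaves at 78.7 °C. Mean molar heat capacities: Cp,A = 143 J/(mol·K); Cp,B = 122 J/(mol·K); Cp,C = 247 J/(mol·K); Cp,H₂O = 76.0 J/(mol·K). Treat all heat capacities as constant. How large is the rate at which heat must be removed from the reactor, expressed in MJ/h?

Extent of reaction ξ = 0.667 × 20.8 = 13.874 mol/s
Reaction term: ξ·ΔH°_rxn = 13.874 × 17.3 = 240.01 kJ/s
Sensible, feed 217→25 °C: -1058.3 kJ/s
Outlet flows (mol/s): A 6.9264, B 6.9264, C 13.874, H₂O 13.874
Sensible, products 25→78.7 °C: 339.21 kJ/s
Q = ΔH = -479.09 kJ/s = -479.09 kW
Heat removed = 1724.7 MJ/h

Q_out = 1720 MJ/h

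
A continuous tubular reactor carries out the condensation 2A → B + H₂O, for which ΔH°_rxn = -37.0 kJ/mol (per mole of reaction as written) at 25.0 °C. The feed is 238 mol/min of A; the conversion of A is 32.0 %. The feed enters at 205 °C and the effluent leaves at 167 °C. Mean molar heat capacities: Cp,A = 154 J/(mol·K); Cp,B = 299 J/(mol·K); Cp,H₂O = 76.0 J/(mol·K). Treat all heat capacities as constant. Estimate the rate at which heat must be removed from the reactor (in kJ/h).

Q_out = 146000 kJ/h

Extent of reaction ξ = 0.320 × 238 / 2 = 38.08 mol/min
Reaction term: ξ·ΔH°_rxn = 38.08 × -37.0 = -1409 kJ/min
Sensible, feed 205→25 °C: -6597.4 kJ/min
Outlet flows (mol/min): A 161.84, B 38.08, H₂O 38.08
Sensible, products 25→167 °C: 5566.9 kJ/min
Q = ΔH = -2439.4 kJ/min = -40.657 kW
Heat removed = 146370 kJ/h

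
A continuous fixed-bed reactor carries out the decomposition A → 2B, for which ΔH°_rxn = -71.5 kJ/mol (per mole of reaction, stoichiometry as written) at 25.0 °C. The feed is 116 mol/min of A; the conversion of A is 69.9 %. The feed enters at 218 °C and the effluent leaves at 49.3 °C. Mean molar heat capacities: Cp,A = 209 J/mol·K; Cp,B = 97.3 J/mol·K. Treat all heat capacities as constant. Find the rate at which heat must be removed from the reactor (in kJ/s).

Q_out = 165 kJ/s

Extent of reaction ξ = 0.699 × 116 = 81.084 mol/min
Reaction term: ξ·ΔH°_rxn = 81.084 × -71.5 = -5797.5 kJ/min
Sensible, feed 218→25 °C: -4679.1 kJ/min
Outlet flows (mol/min): A 34.916, B 162.17
Sensible, products 25→49.3 °C: 560.76 kJ/min
Q = ΔH = -9915.8 kJ/min = -165.26 kW
Heat removed = 165.26 kJ/s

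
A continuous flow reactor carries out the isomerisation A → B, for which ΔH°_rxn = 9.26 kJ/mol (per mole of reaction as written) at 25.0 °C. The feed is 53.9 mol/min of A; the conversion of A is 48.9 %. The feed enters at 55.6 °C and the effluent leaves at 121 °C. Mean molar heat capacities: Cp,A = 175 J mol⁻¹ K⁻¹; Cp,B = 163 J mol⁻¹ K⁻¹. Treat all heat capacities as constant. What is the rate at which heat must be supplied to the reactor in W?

Extent of reaction ξ = 0.489 × 53.9 = 26.357 mol/min
Reaction term: ξ·ΔH°_rxn = 26.357 × 9.26 = 244.07 kJ/min
Sensible, feed 55.6→25 °C: -288.63 kJ/min
Outlet flows (mol/min): A 27.543, B 26.357
Sensible, products 25→121 °C: 875.16 kJ/min
Q = ΔH = 830.59 kJ/min = 13.843 kW
Heat supplied = 13843 W

Q_in = 13800 W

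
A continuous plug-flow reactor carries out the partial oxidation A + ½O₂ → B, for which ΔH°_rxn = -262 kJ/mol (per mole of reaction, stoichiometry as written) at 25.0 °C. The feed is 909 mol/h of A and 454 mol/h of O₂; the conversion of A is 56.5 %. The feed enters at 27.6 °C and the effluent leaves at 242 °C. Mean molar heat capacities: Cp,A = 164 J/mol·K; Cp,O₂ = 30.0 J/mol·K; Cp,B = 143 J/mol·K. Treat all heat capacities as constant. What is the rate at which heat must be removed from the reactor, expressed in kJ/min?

Extent of reaction ξ = 0.565 × 909 = 513.58 mol/h
Reaction term: ξ·ΔH°_rxn = 513.58 × -262 = -134560 kJ/h
Sensible, feed 27.6→25 °C: -423.01 kJ/h
Outlet flows (mol/h): A 395.42, O₂ 197.21, B 513.58
Sensible, products 25→242 °C: 31293 kJ/h
Q = ΔH = -103690 kJ/h = -28.803 kW
Heat removed = 1728.2 kJ/min

Q_out = 1730 kJ/min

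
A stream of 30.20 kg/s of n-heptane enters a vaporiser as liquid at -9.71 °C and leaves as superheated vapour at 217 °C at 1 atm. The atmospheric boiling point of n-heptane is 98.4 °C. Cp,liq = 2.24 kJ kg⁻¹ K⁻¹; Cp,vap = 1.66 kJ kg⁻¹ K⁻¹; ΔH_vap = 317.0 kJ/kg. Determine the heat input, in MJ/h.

liquid -9.71→98.4 °C: 242.17 kJ/kg
vaporisation at 98.4 °C: 317 kJ/kg
vapour 98.4→217 °C: 196.88 kJ/kg
Δh = 242.17 + 317 + 196.88 = 756.04 kJ/kg
Q = ṁ·Δh = 30.20 kg/s × 756.04 kJ/kg = 22832 kJ/s
|Q| = 22832 kW = 82197 MJ/h

Q = 82200 MJ/h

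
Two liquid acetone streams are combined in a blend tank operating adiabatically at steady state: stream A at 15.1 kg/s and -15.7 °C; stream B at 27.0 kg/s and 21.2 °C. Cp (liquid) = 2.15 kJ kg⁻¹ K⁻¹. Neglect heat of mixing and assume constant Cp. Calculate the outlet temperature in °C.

Adiabatic, steady state ⇒ Σ ṁᵢCp,ᵢ(T_out − Tᵢ) = 0
T_out = Σ ṁᵢCp,ᵢTᵢ / Σ ṁᵢCp,ᵢ
      = 720.96 / 90.515 = 7.9651 °C

T_out = 7.97 °C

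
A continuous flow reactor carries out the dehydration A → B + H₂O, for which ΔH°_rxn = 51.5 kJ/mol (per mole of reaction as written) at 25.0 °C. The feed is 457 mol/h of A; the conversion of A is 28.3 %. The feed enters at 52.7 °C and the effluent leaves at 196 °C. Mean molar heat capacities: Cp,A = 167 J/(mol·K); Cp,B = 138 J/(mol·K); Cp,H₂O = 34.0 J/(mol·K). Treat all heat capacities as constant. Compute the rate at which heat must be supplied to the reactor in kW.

Q_in = 4.92 kW

Extent of reaction ξ = 0.283 × 457 = 129.33 mol/h
Reaction term: ξ·ΔH°_rxn = 129.33 × 51.5 = 6660.5 kJ/h
Sensible, feed 52.7→25 °C: -2114 kJ/h
Outlet flows (mol/h): A 327.67, B 129.33, H₂O 129.33
Sensible, products 25→196 °C: 13161 kJ/h
Q = ΔH = 17708 kJ/h = 4.9188 kW
Heat supplied = 4.9188 kW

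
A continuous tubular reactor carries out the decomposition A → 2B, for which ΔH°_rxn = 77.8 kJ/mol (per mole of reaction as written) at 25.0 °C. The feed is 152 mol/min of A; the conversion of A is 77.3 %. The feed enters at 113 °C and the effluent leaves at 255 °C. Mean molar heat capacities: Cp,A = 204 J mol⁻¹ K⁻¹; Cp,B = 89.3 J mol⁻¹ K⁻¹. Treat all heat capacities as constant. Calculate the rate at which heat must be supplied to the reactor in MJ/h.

Extent of reaction ξ = 0.773 × 152 = 117.5 mol/min
Reaction term: ξ·ΔH°_rxn = 117.5 × 77.8 = 9141.2 kJ/min
Sensible, feed 113→25 °C: -2728.7 kJ/min
Outlet flows (mol/min): A 34.504, B 234.99
Sensible, products 25→255 °C: 6445.4 kJ/min
Q = ΔH = 12858 kJ/min = 214.3 kW
Heat supplied = 771.47 MJ/h

Q_in = 771 MJ/h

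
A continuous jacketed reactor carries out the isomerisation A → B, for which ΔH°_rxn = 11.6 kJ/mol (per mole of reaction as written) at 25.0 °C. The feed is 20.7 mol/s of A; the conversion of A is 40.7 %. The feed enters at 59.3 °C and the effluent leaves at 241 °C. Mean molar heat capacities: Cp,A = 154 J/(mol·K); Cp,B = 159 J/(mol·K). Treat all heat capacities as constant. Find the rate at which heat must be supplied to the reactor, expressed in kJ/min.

Extent of reaction ξ = 0.407 × 20.7 = 8.4249 mol/s
Reaction term: ξ·ΔH°_rxn = 8.4249 × 11.6 = 97.729 kJ/s
Sensible, feed 59.3→25 °C: -109.34 kJ/s
Outlet flows (mol/s): A 12.275, B 8.4249
Sensible, products 25→241 °C: 697.66 kJ/s
Q = ΔH = 686.05 kJ/s = 686.05 kW
Heat supplied = 41163 kJ/min

Q_in = 41200 kJ/min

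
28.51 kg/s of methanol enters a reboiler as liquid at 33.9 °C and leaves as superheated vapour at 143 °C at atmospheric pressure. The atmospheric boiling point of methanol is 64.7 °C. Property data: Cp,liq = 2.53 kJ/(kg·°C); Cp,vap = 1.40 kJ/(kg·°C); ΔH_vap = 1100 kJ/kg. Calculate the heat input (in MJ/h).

liquid 33.9→64.7 °C: 77.924 kJ/kg
vaporisation at 64.7 °C: 1100 kJ/kg
vapour 64.7→143 °C: 109.62 kJ/kg
Δh = 77.924 + 1100 + 109.62 = 1287.5 kJ/kg
Q = ṁ·Δh = 28.51 kg/s × 1287.5 kJ/kg = 36708 kJ/s
|Q| = 36708 kW = 132150 MJ/h

Q = 132000 MJ/h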